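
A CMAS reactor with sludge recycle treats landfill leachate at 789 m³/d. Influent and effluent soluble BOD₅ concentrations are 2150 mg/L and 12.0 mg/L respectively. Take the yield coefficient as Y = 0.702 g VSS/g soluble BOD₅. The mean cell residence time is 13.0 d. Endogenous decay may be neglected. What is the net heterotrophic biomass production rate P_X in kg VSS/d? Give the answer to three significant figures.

P_X ≈ 1180 kg VSS/d

Since k_d ≈ 0, Y_obs = Y = 0.702 g VSS/g soluble BOD₅.
Q·(S₀ − S) = 789 × (2150 − 12.0) × 10⁻³ = 1687 kg/d removed.
So the net sludge growth is P_X = 0.7020 × 1687 = 1184 kg VSS/d.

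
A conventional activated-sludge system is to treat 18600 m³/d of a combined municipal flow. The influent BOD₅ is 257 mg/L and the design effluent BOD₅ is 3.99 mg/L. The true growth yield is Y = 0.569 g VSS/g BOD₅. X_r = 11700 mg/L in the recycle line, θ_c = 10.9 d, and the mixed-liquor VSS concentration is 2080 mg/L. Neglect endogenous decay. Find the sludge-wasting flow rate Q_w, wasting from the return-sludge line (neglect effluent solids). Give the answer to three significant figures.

Q_w ≈ 229 m³/d

Biomass mass balance (decay neglected): V·X = Y·Q·(S₀ − S)·θ_c, so V = 0.569 × 18600 × (257 − 3.99) × 10.9 / 2080 = 14032 m³.
Wasting from the return line (neglecting effluent solids): Q_w = V·X / (θ_c·X_r) = 14032 × 2080 / (10.9 × 11700) = 228.9 m³/d.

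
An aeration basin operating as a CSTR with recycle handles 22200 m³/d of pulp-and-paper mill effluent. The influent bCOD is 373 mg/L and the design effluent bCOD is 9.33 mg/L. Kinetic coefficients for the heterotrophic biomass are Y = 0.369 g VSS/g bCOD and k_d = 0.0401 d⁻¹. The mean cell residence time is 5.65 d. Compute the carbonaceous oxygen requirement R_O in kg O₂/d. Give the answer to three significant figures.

R_O ≈ 4620 kg O₂/d

Observed yield with endogenous decay: Y_obs = Y / (1 + k_d·θ_c) = 0.369 / (1 + 0.0401 × 5.65) = 0.369 / 1.227 = 0.3008 g VSS/g bCOD.
Q·(S₀ − S) = 22200 × (373 − 9.33) × 10⁻³ = 8073 kg/d removed.
P_X = Y_obs·Q·(S₀ − S) = 0.3008 × 8073 = 2429 kg VSS/d.
R_O = Q·(S₀ − S) − 1.42·P_X = 8073 − 1.42 × 2429 = 4625 kg O₂/d.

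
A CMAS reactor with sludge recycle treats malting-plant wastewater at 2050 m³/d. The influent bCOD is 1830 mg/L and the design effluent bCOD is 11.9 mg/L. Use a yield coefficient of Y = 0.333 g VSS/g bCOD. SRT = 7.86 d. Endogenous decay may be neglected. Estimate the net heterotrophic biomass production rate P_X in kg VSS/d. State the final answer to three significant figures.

With endogenous decay neglected, the observed yield equals the true yield: Y_obs = Y = 0.333 g VSS/g bCOD.
Q·(S₀ − S) = 2050 × (1830 − 11.9) × 10⁻³ = 3727 kg/d removed.
Net biomass production P_X = Y_obs × Q·(S₀ − S) = 0.3330 × 3727 = 1241 kg VSS/d.

P_X ≈ 1240 kg VSS/d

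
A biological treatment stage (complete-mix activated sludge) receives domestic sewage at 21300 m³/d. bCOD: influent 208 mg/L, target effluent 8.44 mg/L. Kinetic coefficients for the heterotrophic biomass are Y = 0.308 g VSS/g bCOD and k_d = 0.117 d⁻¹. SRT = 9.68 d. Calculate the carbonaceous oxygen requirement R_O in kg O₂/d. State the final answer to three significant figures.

R_O ≈ 3380 kg O₂/d

Correct the yield for decay: Y_obs = Y/(1 + k_d θ_c) = 0.308 / (1 + 0.117 × 9.68) = 0.308 / 2.133 = 0.1444.
Mass of bCOD removed per day: Q(S₀ − S) = 21300 × 199.6 g/m³ = 4251 kg/d.
P_X = Y_obs·Q·(S₀ − S) = 0.1444 × 4251 = 613.9 kg VSS/d.
Carbonaceous O₂ demand = substrate oxidised − cell-mass equivalent = 4251 − 1.42 × 613.9 = 3379 kg O₂/d.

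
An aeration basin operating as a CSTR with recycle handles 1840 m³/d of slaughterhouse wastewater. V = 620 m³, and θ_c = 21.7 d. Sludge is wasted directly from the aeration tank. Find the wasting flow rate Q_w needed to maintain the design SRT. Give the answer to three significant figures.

With mixed-liquor wasting, θ_c = V/Q_w, so Q_w = V/θ_c = 620.0/21.7 = 28.57 m³/d.

Q_w ≈ 28.6 m³/d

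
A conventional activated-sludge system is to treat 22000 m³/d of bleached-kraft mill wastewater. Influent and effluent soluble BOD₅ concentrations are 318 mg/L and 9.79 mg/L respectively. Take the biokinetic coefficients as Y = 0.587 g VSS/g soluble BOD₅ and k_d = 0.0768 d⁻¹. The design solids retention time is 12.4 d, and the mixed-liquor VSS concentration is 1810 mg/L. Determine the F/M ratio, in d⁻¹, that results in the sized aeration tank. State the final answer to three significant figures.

F/M ≈ 0.277 d⁻¹

From the SRT design equation V = Y Q (S₀−S) θ_c / [X (1 + k_d θ_c)] = 0.587 × 22000 × (318 − 9.79) × 12.4 / [1810 × (1 + 0.0768 × 12.4)] = 4.94×10^7 / 3534 = 13967 m³.
F/M = Q·S₀ / (V·X) = 22000 × 318 / (13967 × 1810) = 0.2767 g soluble BOD₅·(g VSS·d)⁻¹.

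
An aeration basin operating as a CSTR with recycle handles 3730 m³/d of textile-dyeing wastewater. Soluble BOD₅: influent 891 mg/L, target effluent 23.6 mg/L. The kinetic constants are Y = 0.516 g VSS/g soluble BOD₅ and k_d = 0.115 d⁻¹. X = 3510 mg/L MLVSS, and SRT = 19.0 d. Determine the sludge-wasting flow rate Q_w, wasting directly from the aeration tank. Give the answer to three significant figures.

Q_w ≈ 149 m³/d

From the SRT design equation V = Y Q (S₀−S) θ_c / [X (1 + k_d θ_c)] = 0.516 × 3730 × (891 − 23.6) × 19.0 / [3510 × (1 + 0.115 × 19.0)] = 3.17×10^7 / 11179 = 2837 m³.
For wasting at MLVSS concentration, Q_w = V/θ_c = 2837/19.0 = 149.3 m³/d.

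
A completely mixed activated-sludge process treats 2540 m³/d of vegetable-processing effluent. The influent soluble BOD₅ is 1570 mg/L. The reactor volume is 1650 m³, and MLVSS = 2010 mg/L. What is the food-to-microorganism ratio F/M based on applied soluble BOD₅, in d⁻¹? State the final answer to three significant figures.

F/M = Q·S₀ / (V·X) = 2540 × 1570 / (1650 × 2010) = 1.202 g soluble BOD₅·(g VSS·d)⁻¹.

F/M ≈ 1.20 d⁻¹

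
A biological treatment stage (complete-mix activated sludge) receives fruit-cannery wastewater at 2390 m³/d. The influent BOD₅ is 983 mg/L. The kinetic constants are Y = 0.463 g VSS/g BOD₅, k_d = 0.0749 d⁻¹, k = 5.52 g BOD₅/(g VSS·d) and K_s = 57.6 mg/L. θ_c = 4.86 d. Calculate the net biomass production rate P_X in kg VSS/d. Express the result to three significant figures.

From the Monod/SRT balance for a CMAS, S = K_s·(1+k_d θ_c)/[θ_c·(Y k − k_d) − 1] = 57.6 × (1 + 0.0749 × 4.86) / [4.86 × (0.463 × 5.52 − 0.0749) − 1] = 78.57 / 11.06 = 7.106 mg/L.
The observed yield is Y_obs = Y/(1 + k_d·θ_c) = 0.463 / (1 + 0.0749 × 4.86) = 0.463 / 1.364 = 0.3394 g VSS per g BOD₅ removed.
Q·(S₀ − S) = 2390 × (983 − 7.11) × 10⁻³ = 2332 kg/d removed.
Net biomass production P_X = Y_obs × Q·(S₀ − S) = 0.3394 × 2332 = 791.7 kg VSS/d.

P_X ≈ 792 kg VSS/d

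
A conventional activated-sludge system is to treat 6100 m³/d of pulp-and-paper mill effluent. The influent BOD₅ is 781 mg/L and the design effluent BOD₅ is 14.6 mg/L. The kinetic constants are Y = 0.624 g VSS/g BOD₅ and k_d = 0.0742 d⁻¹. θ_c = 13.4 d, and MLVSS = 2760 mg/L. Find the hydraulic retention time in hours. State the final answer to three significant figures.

Rearranging the biomass balance for a CMAS with decay, V = Y·Q·ΔS·θ_c / [X·(1+k_d θ_c)] = 0.624 × 6100 × (781 − 14.6) × 13.4 / [2760 × (1 + 0.0742 × 13.4)] = 3.91×10^7 / 5504 = 7102 m³.
τ = V/Q = 7102/6100 = 1.164 d, or 27.94 h.

τ ≈ 27.9 h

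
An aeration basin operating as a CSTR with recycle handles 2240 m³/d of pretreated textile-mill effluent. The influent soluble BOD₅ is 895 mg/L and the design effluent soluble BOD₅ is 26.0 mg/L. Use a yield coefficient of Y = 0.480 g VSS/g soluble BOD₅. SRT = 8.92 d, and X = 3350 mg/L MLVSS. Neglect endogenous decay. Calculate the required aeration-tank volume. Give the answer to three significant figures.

V ≈ 2490 m³

Biomass mass balance (decay neglected): V·X = Y·Q·(S₀ − S)·θ_c, so V = 0.480 × 2240 × (895 − 26.0) × 8.92 / 3350 = 2488 m³.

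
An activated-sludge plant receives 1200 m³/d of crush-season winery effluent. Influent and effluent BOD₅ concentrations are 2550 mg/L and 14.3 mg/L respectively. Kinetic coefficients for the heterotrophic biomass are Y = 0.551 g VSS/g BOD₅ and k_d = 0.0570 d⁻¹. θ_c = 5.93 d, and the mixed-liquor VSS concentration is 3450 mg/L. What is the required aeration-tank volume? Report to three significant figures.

V ≈ 2150 m³

Steady-state biomass mass balance: V·X·(1 + k_d·θ_c) = Y·Q·(S₀ − S)·θ_c, so V = 0.551 × 1200 × (2550 − 14.3) × 5.93 / [3450 × (1 + 0.0570 × 5.93)] = 9.94×10^6 / 4616 = 2154 m³.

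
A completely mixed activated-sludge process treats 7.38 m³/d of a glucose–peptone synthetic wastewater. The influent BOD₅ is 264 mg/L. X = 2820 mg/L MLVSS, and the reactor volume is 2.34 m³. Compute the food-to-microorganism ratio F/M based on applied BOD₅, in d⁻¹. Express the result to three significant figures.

Food-to-microorganism ratio F/M = Q S₀ / (V X) = 7.38 × 264 / (2.340 × 2820) = 0.2953 d⁻¹.

F/M ≈ 0.295 d⁻¹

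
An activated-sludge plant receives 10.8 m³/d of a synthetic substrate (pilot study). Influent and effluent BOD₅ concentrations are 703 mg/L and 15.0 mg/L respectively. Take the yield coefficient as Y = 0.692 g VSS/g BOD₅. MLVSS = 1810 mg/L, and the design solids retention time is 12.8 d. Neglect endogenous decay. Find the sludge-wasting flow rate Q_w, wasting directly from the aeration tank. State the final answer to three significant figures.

Biomass mass balance (decay neglected): V·X = Y·Q·(S₀ − S)·θ_c, so V = 0.692 × 10.8 × (703 − 15.0) × 12.8 / 1810 = 36.36 m³.
Wasting from the aeration tank: Q_w = V / θ_c = 36.36 / 12.8 = 2.841 m³/d.

Q_w ≈ 2.84 m³/d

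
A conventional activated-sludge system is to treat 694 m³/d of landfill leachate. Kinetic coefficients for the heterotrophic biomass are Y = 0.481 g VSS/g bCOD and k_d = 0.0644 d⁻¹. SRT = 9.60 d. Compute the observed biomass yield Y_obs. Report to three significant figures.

Y_obs = Y / (1 + k_d θ_c) = 0.481 / (1 + 0.0644 × 9.60) = 0.481 / 1.618 = 0.2972.

Y_obs ≈ 0.297 g VSS/g bCOD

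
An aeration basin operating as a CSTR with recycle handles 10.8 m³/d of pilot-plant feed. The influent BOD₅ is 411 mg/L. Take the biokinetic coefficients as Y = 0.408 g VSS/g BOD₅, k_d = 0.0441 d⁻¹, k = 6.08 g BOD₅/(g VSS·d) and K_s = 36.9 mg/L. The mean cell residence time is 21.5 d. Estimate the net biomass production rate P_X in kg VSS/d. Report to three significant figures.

Effluent substrate depends only on kinetics and SRT: S = K_s(1 + k_d θ_c) / [θ_c(Yk − k_d) − 1] = 36.9 × (1 + 0.0441 × 21.5) / [21.5 × (0.408 × 6.08 − 0.0441) − 1] = 71.89 / 51.39 = 1.399 mg/L.
The observed yield is Y_obs = Y/(1 + k_d·θ_c) = 0.408 / (1 + 0.0441 × 21.5) = 0.408 / 1.948 = 0.2094 g VSS per g BOD₅ removed.
Mass of BOD₅ removed per day: Q(S₀ − S) = 10.8 × 409.6 g/m³ = 4.424 kg/d.
Biomass produced: P_X = Y_obs·Q·ΔS = 0.2094 × 4.424 ≈ 0.9264 kg VSS/d.

P_X ≈ 0.926 kg VSS/d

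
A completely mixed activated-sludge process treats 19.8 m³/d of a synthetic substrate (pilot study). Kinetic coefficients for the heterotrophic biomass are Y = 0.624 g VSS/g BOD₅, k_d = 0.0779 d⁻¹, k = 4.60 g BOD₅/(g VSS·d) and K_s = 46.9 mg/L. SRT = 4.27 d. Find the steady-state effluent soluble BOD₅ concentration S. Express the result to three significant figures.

S ≈ 5.72 mg/L

Effluent substrate depends only on kinetics and SRT: S = K_s(1 + k_d θ_c) / [θ_c(Yk − k_d) − 1] = 46.9 × (1 + 0.0779 × 4.27) / [4.27 × (0.624 × 4.60 − 0.0779) − 1] = 62.50 / 10.92 = 5.721 mg/L.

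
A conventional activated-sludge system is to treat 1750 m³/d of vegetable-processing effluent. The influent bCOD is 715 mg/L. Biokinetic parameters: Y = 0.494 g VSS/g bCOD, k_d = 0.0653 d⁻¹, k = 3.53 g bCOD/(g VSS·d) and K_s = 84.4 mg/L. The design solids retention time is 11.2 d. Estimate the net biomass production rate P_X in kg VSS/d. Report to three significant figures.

From the Monod/SRT balance for a CMAS, S = K_s·(1+k_d θ_c)/[θ_c·(Y k − k_d) − 1] = 84.4 × (1 + 0.0653 × 11.2) / [11.2 × (0.494 × 3.53 − 0.0653) − 1] = 146.1 / 17.80 = 8.210 mg/L.
Y_obs = Y / (1 + k_d θ_c) = 0.494 / (1 + 0.0653 × 11.2) = 0.494 / 1.731 = 0.2853.
Q·(S₀ − S) = 1750 × (715 − 8.21) × 10⁻³ = 1237 kg/d removed.
Biomass produced: P_X = Y_obs·Q·ΔS = 0.2853 × 1237 ≈ 352.9 kg VSS/d.

P_X ≈ 353 kg VSS/d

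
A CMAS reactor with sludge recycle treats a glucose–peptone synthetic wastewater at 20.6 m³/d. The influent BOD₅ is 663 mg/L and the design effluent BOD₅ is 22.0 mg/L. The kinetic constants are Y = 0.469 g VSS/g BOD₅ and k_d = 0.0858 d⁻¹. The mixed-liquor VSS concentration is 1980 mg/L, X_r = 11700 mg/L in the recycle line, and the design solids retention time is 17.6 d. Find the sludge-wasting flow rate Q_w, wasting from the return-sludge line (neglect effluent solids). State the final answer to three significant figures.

Q_w ≈ 0.211 m³/d

Rearranging the biomass balance for a CMAS with decay, V = Y·Q·ΔS·θ_c / [X·(1+k_d θ_c)] = 0.469 × 20.6 × (663 − 22.0) × 17.6 / [1980 × (1 + 0.0858 × 17.6)] = 1.09×10^5 / 4970 = 21.93 m³.
θ_c = V·X/(Q_w·X_r) when wasting from the recycle, so Q_w = V·X/(θ_c·X_r) = 21.93 × 1980 / (17.6 × 11700) = 0.2109 m³/d.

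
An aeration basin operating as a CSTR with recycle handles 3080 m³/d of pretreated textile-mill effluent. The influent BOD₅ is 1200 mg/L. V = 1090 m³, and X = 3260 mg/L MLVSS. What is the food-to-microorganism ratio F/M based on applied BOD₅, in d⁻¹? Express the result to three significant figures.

F/M = Q·S₀ / (V·X) = 3080 × 1200 / (1090 × 3260) = 1.040 g BOD₅·(g VSS·d)⁻¹.

F/M ≈ 1.04 d⁻¹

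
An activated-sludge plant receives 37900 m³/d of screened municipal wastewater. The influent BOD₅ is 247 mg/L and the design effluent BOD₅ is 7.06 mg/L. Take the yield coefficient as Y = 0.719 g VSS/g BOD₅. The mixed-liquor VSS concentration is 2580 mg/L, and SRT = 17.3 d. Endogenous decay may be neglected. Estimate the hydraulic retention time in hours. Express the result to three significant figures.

τ ≈ 27.8 h

With k_d = 0 the design equation reduces to V = Y Q (S₀−S) θ_c / X = 0.719 × 37900 × (247 − 7.06) × 17.3 / 2580 = 43843 m³.
Hydraulic retention time τ = V/Q = 43843 / 37900 = 1.157 d = 27.76 h.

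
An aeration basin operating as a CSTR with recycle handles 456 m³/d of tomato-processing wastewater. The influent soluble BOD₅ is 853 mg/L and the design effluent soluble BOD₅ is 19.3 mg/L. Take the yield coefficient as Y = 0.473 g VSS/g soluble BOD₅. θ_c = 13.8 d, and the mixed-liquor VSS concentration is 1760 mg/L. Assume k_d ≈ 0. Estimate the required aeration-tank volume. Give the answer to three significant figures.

Biomass mass balance (decay neglected): V·X = Y·Q·(S₀ − S)·θ_c, so V = 0.473 × 456 × (853 − 19.3) × 13.8 / 1760 = 1410 m³.

V ≈ 1410 m³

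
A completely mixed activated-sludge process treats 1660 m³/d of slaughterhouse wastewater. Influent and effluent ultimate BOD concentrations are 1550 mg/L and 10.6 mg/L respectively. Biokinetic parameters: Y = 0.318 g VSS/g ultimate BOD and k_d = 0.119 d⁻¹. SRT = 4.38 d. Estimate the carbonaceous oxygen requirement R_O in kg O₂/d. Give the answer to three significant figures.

R_O ≈ 1800 kg O₂/d

Correct the yield for decay: Y_obs = Y/(1 + k_d θ_c) = 0.318 / (1 + 0.119 × 4.38) = 0.318 / 1.521 = 0.2090.
ΔS = 1550 − 10.6 = 1539 mg/L, so the substrate removal rate is 1660 × 1539/1000 = 2555 kg ultimate BOD/d.
Net sludge production P_X = 0.2090 × 2555 = 534.2 kg VSS/d.
R_O = Q·ΔS − 1.42 P_X = 2555 − 758.5 = 1797 kg O₂/d.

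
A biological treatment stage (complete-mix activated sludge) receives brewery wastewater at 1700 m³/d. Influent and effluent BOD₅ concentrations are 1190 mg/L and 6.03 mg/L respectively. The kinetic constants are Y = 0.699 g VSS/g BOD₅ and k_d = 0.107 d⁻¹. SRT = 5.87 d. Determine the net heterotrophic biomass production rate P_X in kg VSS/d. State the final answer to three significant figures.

The observed yield is Y_obs = Y/(1 + k_d·θ_c) = 0.699 / (1 + 0.107 × 5.87) = 0.699 / 1.628 = 0.4293 g VSS per g BOD₅ removed.
ΔS = 1190 − 6.03 = 1184 mg/L, so the substrate removal rate is 1700 × 1184/1000 = 2013 kg BOD₅/d.
Net biomass production P_X = Y_obs × Q·(S₀ − S) = 0.4293 × 2013 = 864.1 kg VSS/d.

P_X ≈ 864 kg VSS/d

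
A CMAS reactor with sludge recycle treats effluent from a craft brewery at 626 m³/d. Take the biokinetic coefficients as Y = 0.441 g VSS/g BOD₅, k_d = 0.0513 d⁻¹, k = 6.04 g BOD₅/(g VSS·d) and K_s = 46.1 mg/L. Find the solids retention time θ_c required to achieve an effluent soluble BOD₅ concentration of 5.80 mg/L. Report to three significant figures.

θ_c ≈ 4.06 d

From 1/θ_c = Y·k·S/(K_s + S) − k_d: Y·k·S/(K_s+S) = 0.441 × 6.04 × 5.80 / (46.1 + 5.80) = 0.2977 d⁻¹.
Then 1/θ_c = μ − k_d = 0.2977 − 0.0513 = 0.2464 d⁻¹, giving θ_c = 4.059 d.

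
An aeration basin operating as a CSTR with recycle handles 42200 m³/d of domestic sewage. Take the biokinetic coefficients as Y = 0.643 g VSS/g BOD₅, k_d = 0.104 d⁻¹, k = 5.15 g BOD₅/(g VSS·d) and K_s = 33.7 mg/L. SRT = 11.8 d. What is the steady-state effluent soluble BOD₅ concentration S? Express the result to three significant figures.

S ≈ 2.04 mg/L

Effluent substrate depends only on kinetics and SRT: S = K_s(1 + k_d θ_c) / [θ_c(Yk − k_d) − 1] = 33.7 × (1 + 0.104 × 11.8) / [11.8 × (0.643 × 5.15 − 0.104) − 1] = 75.06 / 36.85 = 2.037 mg/L.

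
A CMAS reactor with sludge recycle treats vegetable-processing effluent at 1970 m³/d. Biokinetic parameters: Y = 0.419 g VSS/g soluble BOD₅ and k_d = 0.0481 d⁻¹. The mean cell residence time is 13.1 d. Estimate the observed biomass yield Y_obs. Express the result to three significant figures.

Y_obs ≈ 0.257 g VSS/g soluble BOD₅

The observed yield is Y_obs = Y/(1 + k_d·θ_c) = 0.419 / (1 + 0.0481 × 13.1) = 0.419 / 1.630 = 0.2570 g VSS per g soluble BOD₅ removed.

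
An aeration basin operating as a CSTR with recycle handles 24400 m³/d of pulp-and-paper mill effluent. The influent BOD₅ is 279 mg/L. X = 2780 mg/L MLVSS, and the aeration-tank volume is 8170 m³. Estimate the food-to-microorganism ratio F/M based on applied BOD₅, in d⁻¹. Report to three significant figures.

F/M = applied load / biomass = Q·S₀/(V·X) = 24400 × 279 / (8170 × 2780) = 0.2997 d⁻¹.

F/M ≈ 0.300 d⁻¹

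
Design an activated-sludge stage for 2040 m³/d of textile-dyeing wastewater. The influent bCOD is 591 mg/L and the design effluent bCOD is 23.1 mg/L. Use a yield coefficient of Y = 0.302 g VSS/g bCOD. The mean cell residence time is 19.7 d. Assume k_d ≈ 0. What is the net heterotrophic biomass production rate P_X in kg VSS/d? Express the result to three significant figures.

P_X ≈ 350 kg VSS/d

No decay correction is needed, so Y_obs = Y = 0.302.
Substrate removed = Q·(S₀ − S) = 2040 m³/d × (591 − 23.1) g/m³ = 1.16×10^6 g/d = 1159 kg/d.
Biomass produced: P_X = Y_obs·Q·ΔS = 0.3020 × 1159 ≈ 349.9 kg VSS/d.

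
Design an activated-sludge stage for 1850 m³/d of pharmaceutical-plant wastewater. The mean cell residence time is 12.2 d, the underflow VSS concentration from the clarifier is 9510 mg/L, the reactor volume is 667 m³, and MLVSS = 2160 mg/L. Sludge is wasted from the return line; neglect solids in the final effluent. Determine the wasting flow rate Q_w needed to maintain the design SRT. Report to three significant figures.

Q_w ≈ 12.4 m³/d

θ_c = V·X/(Q_w·X_r) when wasting from the recycle, so Q_w = V·X/(θ_c·X_r) = 667.0 × 2160 / (12.2 × 9510) = 12.42 m³/d.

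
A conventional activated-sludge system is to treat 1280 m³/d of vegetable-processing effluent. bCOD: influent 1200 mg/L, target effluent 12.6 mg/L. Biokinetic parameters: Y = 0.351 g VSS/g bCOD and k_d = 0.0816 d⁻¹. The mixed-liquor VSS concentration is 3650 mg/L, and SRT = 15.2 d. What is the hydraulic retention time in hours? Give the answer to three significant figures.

τ ≈ 18.6 h

Rearranging the biomass balance for a CMAS with decay, V = Y·Q·ΔS·θ_c / [X·(1+k_d θ_c)] = 0.351 × 1280 × (1200 − 12.6) × 15.2 / [3650 × (1 + 0.0816 × 15.2)] = 8.11×10^6 / 8177 = 991.6 m³.
Hydraulic retention time τ = V/Q = 991.6 / 1280 = 0.7747 d = 18.59 h.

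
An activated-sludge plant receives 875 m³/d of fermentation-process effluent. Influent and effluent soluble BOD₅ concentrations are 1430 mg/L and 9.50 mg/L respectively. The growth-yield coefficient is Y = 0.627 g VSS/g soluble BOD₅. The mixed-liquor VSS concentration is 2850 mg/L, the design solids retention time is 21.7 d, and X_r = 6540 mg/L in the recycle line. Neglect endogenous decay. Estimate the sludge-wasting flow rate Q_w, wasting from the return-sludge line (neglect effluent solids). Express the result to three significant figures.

Q_w ≈ 119 m³/d

Biomass mass balance (decay neglected): V·X = Y·Q·(S₀ − S)·θ_c, so V = 0.627 × 875 × (1430 − 9.50) × 21.7 / 2850 = 5934 m³.
Q_w = (V·X)/(θ_c X_r) = 5934 × 2850 / (21.7 × 6540) = 119.2 m³/d.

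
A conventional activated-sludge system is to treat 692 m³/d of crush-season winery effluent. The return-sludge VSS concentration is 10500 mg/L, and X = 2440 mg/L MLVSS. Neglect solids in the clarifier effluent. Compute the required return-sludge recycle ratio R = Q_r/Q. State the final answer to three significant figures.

Mass balance around the secondary clarifier (neglecting effluent solids): R = X / (X_r − X) = 2440 / (10500 − 2440) = 0.3027.

R ≈ 0.303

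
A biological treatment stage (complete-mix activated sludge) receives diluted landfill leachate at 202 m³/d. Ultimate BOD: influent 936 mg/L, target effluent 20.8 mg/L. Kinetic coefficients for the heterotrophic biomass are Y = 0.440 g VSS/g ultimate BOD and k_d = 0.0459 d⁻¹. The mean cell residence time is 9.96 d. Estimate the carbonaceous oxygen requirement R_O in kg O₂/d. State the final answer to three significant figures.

R_O ≈ 106 kg O₂/d

Correct the yield for decay: Y_obs = Y/(1 + k_d θ_c) = 0.440 / (1 + 0.0459 × 9.96) = 0.440 / 1.457 = 0.3020.
Mass of ultimate BOD removed per day: Q(S₀ − S) = 202 × 915.2 g/m³ = 184.9 kg/d.
Net sludge production P_X = 0.3020 × 184.9 = 55.82 kg VSS/d.
R_O = Q·ΔS − 1.42 P_X = 184.9 − 79.27 = 105.6 kg O₂/d.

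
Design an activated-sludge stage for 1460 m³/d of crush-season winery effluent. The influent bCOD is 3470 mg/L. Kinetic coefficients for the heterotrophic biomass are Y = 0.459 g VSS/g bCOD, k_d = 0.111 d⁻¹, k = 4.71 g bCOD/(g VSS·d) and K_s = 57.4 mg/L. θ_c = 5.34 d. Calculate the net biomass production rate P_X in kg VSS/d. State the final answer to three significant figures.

From the Monod/SRT balance for a CMAS, S = K_s·(1+k_d θ_c)/[θ_c·(Y k − k_d) − 1] = 57.4 × (1 + 0.111 × 5.34) / [5.34 × (0.459 × 4.71 − 0.111) − 1] = 91.42 / 9.952 = 9.187 mg/L.
Correct the yield for decay: Y_obs = Y/(1 + k_d θ_c) = 0.459 / (1 + 0.111 × 5.34) = 0.459 / 1.593 = 0.2882.
ΔS = 3470 − 9.19 = 3461 mg/L, so the substrate removal rate is 1460 × 3461/1000 = 5053 kg bCOD/d.
Net biomass production P_X = Y_obs × Q·(S₀ − S) = 0.2882 × 5053 = 1456 kg VSS/d.

P_X ≈ 1460 kg VSS/d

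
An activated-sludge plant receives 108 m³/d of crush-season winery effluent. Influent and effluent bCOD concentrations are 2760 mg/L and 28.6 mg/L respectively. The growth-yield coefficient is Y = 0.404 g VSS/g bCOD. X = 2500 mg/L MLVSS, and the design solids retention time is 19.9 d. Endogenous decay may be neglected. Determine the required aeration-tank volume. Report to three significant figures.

V ≈ 949 m³

With k_d = 0 the design equation reduces to V = Y Q (S₀−S) θ_c / X = 0.404 × 108 × (2760 − 28.6) × 19.9 / 2500 = 948.6 m³.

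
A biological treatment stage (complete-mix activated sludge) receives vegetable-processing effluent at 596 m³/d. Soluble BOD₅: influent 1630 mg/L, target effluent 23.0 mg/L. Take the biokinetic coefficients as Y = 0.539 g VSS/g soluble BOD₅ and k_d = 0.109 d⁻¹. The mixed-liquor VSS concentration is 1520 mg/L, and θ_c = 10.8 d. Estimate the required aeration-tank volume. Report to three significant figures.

V ≈ 1680 m³

Steady-state biomass mass balance: V·X·(1 + k_d·θ_c) = Y·Q·(S₀ − S)·θ_c, so V = 0.539 × 596 × (1630 − 23.0) × 10.8 / [1520 × (1 + 0.109 × 10.8)] = 5.58×10^6 / 3309 = 1685 m³.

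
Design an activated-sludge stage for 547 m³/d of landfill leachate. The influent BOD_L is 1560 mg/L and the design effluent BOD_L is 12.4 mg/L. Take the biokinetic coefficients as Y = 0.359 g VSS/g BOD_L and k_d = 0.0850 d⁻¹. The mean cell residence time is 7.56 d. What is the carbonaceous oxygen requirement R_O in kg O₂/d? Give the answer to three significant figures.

R_O ≈ 584 kg O₂/d

Y_obs = Y / (1 + k_d θ_c) = 0.359 / (1 + 0.0850 × 7.56) = 0.359 / 1.643 = 0.2186.
ΔS = 1560 − 12.4 = 1548 mg/L, so the substrate removal rate is 547 × 1548/1000 = 846.5 kg BOD_L/d.
Net sludge production P_X = 0.2186 × 846.5 = 185.0 kg VSS/d.
Carbonaceous O₂ demand = substrate oxidised − cell-mass equivalent = 846.5 − 1.42 × 185.0 = 583.8 kg O₂/d.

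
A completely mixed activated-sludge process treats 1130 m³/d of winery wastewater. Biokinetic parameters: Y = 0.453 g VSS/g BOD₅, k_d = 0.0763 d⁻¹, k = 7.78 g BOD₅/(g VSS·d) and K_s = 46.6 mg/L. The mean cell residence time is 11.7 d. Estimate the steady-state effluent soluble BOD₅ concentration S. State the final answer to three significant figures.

S ≈ 2.24 mg/L

Effluent substrate depends only on kinetics and SRT: S = K_s(1 + k_d θ_c) / [θ_c(Yk − k_d) − 1] = 46.6 × (1 + 0.0763 × 11.7) / [11.7 × (0.453 × 7.78 − 0.0763) − 1] = 88.20 / 39.34 = 2.242 mg/L.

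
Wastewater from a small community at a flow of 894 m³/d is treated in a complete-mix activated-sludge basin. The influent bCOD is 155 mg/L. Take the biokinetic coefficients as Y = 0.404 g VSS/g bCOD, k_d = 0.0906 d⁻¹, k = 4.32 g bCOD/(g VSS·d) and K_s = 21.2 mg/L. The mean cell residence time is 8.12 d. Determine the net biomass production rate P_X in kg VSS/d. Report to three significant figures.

P_X ≈ 31.6 kg VSS/d

For a completely mixed reactor with recycle the Lawrence–McCarty relation gives S = K_s·(1 + k_d·θ_c) / [θ_c·(Y·k − k_d) − 1] = 21.2 × (1 + 0.0906 × 8.12) / [8.12 × (0.404 × 4.32 − 0.0906) − 1] = 36.80 / 12.44 = 2.959 mg/L.
The observed yield is Y_obs = Y/(1 + k_d·θ_c) = 0.404 / (1 + 0.0906 × 8.12) = 0.404 / 1.736 = 0.2328 g VSS per g bCOD removed.
ΔS = 155 − 2.96 = 152.0 mg/L, so the substrate removal rate is 894 × 152.0/1000 = 135.9 kg bCOD/d.
Biomass produced: P_X = Y_obs·Q·ΔS = 0.2328 × 135.9 ≈ 31.64 kg VSS/d.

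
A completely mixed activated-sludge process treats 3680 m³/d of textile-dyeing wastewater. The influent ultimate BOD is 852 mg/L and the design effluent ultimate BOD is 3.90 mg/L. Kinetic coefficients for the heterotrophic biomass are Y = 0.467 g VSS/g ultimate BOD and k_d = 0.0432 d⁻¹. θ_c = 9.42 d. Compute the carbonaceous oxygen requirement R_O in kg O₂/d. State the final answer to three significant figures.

The observed yield is Y_obs = Y/(1 + k_d·θ_c) = 0.467 / (1 + 0.0432 × 9.42) = 0.467 / 1.407 = 0.3319 g VSS per g ultimate BOD removed.
Q·(S₀ − S) = 3680 × (852 − 3.90) × 10⁻³ = 3121 kg/d removed.
Biomass synthesised: P_X = Y_obs × 3121 = 1036 kg VSS/d.
R_O = Q·(S₀ − S) − 1.42·P_X = 3121 − 1.42 × 1036 = 1650 kg O₂/d.

R_O ≈ 1650 kg O₂/d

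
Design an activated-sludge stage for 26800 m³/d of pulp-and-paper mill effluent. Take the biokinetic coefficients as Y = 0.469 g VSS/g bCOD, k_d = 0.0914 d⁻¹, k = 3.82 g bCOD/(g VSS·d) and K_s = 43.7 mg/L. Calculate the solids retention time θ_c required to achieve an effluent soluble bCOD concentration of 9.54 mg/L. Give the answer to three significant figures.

θ_c ≈ 4.35 d

From 1/θ_c = Y·k·S/(K_s + S) − k_d: Y·k·S/(K_s+S) = 0.469 × 3.82 × 9.54 / (43.7 + 9.54) = 0.3210 d⁻¹.
1/θ_c = 0.3210 − 0.0914 = 0.2296 d⁻¹, so θ_c = 4.355 d.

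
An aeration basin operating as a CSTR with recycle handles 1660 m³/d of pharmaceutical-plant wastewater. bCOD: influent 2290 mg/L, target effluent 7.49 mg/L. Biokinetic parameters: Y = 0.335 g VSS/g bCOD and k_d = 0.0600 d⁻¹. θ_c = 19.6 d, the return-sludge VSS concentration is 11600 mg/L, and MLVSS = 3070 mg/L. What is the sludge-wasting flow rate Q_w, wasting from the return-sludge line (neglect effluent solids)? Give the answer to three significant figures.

Q_w ≈ 50.3 m³/d

From the SRT design equation V = Y Q (S₀−S) θ_c / [X (1 + k_d θ_c)] = 0.335 × 1660 × (2290 − 7.49) × 19.6 / [3070 × (1 + 0.0600 × 19.6)] = 2.49×10^7 / 6680 = 3724 m³.
Q_w = (V·X)/(θ_c X_r) = 3724 × 3070 / (19.6 × 11600) = 50.29 m³/d.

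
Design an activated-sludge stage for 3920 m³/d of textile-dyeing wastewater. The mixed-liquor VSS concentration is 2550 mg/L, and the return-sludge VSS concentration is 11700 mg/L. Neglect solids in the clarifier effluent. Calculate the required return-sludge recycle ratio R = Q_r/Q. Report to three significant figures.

R ≈ 0.279

R = Q_r/Q = X/(X_r − X) = 2550 / (11700 − 2550) = 0.2787.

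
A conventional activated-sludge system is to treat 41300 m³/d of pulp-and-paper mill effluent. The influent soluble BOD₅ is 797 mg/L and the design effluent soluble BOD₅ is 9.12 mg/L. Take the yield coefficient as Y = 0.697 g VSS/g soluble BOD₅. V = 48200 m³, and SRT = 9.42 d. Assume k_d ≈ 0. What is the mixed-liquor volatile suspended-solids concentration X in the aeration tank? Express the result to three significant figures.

X ≈ 4430 mg/L

From V·X = Y·Q·(S₀ − S)·θ_c (decay neglected): X = 0.697 × 41300 × (797 − 9.12) × 9.42 / 48200 = 4432 mg/L.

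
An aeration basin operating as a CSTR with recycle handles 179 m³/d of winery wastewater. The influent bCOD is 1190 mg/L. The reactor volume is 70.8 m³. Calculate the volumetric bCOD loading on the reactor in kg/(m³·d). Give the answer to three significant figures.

L_v ≈ 3.01 kg bCOD/(m³·d)

Volumetric loading L_v = Q·S₀ / V = 179 × 1190 g/m³ / 70.80 m³ = 3009 g/(m³·d) = 3.009 kg bCOD/(m³·d).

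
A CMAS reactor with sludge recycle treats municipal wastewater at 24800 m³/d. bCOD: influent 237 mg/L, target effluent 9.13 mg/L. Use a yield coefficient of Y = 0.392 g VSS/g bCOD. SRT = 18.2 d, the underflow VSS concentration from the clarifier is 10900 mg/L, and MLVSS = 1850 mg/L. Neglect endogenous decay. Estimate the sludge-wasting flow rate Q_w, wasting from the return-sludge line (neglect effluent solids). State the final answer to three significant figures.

V·X = Y·Q·ΔS·θ_c gives V = 0.392 × 24800 × (237 − 9.13) × 18.2 / 1850 = 21793 m³.
Q_w = (V·X)/(θ_c X_r) = 21793 × 1850 / (18.2 × 10900) = 203.2 m³/d.

Q_w ≈ 203 m³/d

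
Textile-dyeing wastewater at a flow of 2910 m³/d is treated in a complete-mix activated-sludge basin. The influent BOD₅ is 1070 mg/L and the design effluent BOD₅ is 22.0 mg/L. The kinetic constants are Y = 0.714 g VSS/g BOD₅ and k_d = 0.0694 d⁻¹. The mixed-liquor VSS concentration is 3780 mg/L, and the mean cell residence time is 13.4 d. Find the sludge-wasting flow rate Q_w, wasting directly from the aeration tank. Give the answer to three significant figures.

Q_w ≈ 298 m³/d

From the SRT design equation V = Y Q (S₀−S) θ_c / [X (1 + k_d θ_c)] = 0.714 × 2910 × (1070 − 22.0) × 13.4 / [3780 × (1 + 0.0694 × 13.4)] = 2.92×10^7 / 7295 = 4000 m³.
Wasting from the aeration tank: Q_w = V / θ_c = 4000 / 13.4 = 298.5 m³/d.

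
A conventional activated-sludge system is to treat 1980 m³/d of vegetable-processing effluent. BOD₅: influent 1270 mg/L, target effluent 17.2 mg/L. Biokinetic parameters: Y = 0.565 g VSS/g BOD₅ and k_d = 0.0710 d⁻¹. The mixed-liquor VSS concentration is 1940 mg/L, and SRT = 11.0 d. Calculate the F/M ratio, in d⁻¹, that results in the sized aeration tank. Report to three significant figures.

F/M ≈ 0.290 d⁻¹

Steady-state biomass mass balance: V·X·(1 + k_d·θ_c) = Y·Q·(S₀ − S)·θ_c, so V = 0.565 × 1980 × (1270 − 17.2) × 11.0 / [1940 × (1 + 0.0710 × 11.0)] = 1.54×10^7 / 3455 = 4462 m³.
F/M = applied load / biomass = Q·S₀/(V·X) = 1980 × 1270 / (4462 × 1940) = 0.2905 d⁻¹.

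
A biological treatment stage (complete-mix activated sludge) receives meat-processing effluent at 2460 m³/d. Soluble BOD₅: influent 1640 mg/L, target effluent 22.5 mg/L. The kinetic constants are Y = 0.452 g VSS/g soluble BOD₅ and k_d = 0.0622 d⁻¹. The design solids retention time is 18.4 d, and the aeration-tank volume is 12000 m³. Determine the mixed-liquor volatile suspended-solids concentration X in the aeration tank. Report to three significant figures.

X ≈ 1290 mg/L

From V·X·(1 + k_d·θ_c) = Y·Q·(S₀ − S)·θ_c: X = 0.452 × 2460 × (1640 − 22.5) × 18.4 / [12000 × (1 + 0.0622 × 18.4)] = 1286 mg/L.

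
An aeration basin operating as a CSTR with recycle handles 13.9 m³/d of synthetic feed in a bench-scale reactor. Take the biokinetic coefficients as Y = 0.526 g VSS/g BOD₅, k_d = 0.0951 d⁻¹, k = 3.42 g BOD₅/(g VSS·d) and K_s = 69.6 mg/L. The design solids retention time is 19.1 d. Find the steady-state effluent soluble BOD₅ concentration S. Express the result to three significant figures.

S ≈ 6.21 mg/L

From the Monod/SRT balance for a CMAS, S = K_s·(1+k_d θ_c)/[θ_c·(Y k − k_d) − 1] = 69.6 × (1 + 0.0951 × 19.1) / [19.1 × (0.526 × 3.42 − 0.0951) − 1] = 196.0 / 31.54 = 6.214 mg/L.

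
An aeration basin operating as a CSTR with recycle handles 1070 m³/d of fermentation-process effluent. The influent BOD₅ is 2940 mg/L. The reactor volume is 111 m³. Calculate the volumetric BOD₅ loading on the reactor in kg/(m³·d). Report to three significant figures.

Volumetric loading L_v = Q·S₀ / V = 1070 × 2940 g/m³ / 111.0 m³ = 28341 g/(m³·d) = 28.34 kg BOD₅/(m³·d).

L_v ≈ 28.3 kg BOD₅/(m³·d)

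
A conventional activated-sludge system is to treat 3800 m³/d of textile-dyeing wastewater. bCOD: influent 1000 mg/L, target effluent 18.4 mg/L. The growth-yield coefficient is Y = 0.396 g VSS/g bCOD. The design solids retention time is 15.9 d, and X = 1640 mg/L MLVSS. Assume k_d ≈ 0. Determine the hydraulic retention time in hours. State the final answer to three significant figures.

Biomass mass balance (decay neglected): V·X = Y·Q·(S₀ − S)·θ_c, so V = 0.396 × 3800 × (1000 − 18.4) × 15.9 / 1640 = 14321 m³.
HRT = V/Q = 14321 m³ / 3800 m³·d⁻¹ = 3.769 d × 24 = 90.45 h.

τ ≈ 90.4 h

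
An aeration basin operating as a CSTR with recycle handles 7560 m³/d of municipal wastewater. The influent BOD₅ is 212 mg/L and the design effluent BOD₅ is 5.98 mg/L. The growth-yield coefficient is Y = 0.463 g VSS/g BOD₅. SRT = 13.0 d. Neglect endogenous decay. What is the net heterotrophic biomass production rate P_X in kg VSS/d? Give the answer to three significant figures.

P_X ≈ 721 kg VSS/d

Since k_d ≈ 0, Y_obs = Y = 0.463 g VSS/g BOD₅.
Q·(S₀ − S) = 7560 × (212 − 5.98) × 10⁻³ = 1558 kg/d removed.
So the net sludge growth is P_X = 0.4630 × 1558 = 721.1 kg VSS/d.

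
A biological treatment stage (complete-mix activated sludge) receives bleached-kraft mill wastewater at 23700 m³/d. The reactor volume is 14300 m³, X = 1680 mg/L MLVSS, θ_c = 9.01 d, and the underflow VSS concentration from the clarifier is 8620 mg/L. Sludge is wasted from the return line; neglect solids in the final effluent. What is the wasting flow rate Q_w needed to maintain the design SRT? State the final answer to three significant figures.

Q_w ≈ 309 m³/d

Q_w = (V·X)/(θ_c X_r) = 14300 × 1680 / (9.01 × 8620) = 309.3 m³/d.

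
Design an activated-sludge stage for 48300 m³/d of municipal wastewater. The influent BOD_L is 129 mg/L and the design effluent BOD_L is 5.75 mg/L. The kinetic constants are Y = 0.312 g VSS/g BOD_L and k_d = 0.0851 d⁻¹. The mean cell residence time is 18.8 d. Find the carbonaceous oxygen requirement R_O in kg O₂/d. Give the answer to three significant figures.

R_O ≈ 4940 kg O₂/d

The observed yield is Y_obs = Y/(1 + k_d·θ_c) = 0.312 / (1 + 0.0851 × 18.8) = 0.312 / 2.600 = 0.1200 g VSS per g BOD_L removed.
Mass of BOD_L removed per day: Q(S₀ − S) = 48300 × 123.2 g/m³ = 5953 kg/d.
Net sludge production P_X = 0.1200 × 5953 = 714.4 kg VSS/d.
R_O = Q·ΔS − 1.42 P_X = 5953 − 1014 = 4939 kg O₂/d.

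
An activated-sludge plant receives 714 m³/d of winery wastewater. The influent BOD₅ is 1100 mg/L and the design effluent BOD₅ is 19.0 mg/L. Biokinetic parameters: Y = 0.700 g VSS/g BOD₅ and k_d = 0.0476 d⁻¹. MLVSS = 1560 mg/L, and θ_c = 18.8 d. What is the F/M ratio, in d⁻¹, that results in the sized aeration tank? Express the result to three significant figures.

F/M ≈ 0.147 d⁻¹

Rearranging the biomass balance for a CMAS with decay, V = Y·Q·ΔS·θ_c / [X·(1+k_d θ_c)] = 0.700 × 714 × (1100 − 19.0) × 18.8 / [1560 × (1 + 0.0476 × 18.8)] = 1.02×10^7 / 2956 = 3436 m³.
Food-to-microorganism ratio F/M = Q S₀ / (V X) = 714 × 1100 / (3436 × 1560) = 0.1465 d⁻¹.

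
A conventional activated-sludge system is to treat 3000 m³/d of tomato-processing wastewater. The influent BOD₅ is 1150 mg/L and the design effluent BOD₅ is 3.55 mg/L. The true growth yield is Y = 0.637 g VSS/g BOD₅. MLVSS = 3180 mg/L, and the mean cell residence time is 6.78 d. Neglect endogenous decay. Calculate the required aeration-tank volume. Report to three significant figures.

V ≈ 4670 m³

V·X = Y·Q·ΔS·θ_c gives V = 0.637 × 3000 × (1150 − 3.55) × 6.78 / 3180 = 4671 m³.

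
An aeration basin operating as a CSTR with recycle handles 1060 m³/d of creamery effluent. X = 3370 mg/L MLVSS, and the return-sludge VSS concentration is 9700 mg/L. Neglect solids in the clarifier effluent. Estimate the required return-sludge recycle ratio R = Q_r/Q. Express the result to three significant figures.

Mass balance around the secondary clarifier (neglecting effluent solids): R = X / (X_r − X) = 3370 / (9700 − 3370) = 0.5324.

R ≈ 0.532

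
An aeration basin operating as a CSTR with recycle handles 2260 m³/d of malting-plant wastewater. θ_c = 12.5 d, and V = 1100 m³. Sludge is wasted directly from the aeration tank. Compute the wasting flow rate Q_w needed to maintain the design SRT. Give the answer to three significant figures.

For wasting at MLVSS concentration, Q_w = V/θ_c = 1100/12.5 = 88.00 m³/d.

Q_w ≈ 88.0 m³/d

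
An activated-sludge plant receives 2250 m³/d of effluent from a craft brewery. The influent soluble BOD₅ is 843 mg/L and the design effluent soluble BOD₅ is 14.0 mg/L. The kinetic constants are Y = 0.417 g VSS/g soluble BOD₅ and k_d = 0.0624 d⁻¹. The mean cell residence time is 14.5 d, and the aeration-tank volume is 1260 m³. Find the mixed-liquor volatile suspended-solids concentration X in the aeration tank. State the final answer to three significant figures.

Solving the biomass balance for X: X = Y Q (S₀−S) θ_c / [V (1+k_d θ_c)] = 0.417 × 2250 × (843 − 14.0) × 14.5 / [1260 × (1 + 0.0624 × 14.5)] = 4699 mg/L.

X ≈ 4700 mg/L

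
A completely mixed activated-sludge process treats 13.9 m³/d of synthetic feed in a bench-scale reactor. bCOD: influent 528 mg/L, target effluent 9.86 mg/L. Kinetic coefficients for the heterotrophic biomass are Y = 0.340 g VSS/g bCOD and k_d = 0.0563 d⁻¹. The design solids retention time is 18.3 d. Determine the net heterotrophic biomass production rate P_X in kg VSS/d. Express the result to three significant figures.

Y_obs = Y / (1 + k_d θ_c) = 0.340 / (1 + 0.0563 × 18.3) = 0.340 / 2.030 = 0.1675.
Q·(S₀ − S) = 13.9 × (528 − 9.86) × 10⁻³ = 7.202 kg/d removed.
P_X = Y_obs · Q(S₀ − S) = 0.1675 × 7.202 = 1.206 kg VSS/d.

P_X ≈ 1.21 kg VSS/d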